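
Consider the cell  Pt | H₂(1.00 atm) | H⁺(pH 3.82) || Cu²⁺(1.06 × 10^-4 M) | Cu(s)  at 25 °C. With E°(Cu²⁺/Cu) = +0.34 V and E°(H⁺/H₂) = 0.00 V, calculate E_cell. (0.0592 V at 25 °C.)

0.45 V

The Cu²⁺/Cu couple is the cathode, so E°_cell = 0.34 V; n = 2.
[H⁺] = 10^(−3.82) = 1.5 × 10^-4 M, and Q = [H⁺]^2 / ([Cu²⁺]·P(H₂)) = 2.16 × 10^-4.
E = E° − (0.0592/2) log Q = 0.34 − (0.0592/2)(-3.665) = 0.448 V.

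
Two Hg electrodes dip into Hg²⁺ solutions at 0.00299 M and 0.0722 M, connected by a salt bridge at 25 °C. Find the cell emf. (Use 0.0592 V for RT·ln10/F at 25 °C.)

0.041 V

Both half-cells are Hg²⁺/Hg, so E°_cell = 0. The concentrated side is the cathode; the cell reaction moves Hg²⁺ from high to low concentration with n = 2.
Q = [Hg²⁺]_dilute/[Hg²⁺]_conc = 0.00299/0.0722 = 0.0414.
E = 0 − (0.0592/2) log Q = −(0.0592/2)(-1.383) = 0.0409 V.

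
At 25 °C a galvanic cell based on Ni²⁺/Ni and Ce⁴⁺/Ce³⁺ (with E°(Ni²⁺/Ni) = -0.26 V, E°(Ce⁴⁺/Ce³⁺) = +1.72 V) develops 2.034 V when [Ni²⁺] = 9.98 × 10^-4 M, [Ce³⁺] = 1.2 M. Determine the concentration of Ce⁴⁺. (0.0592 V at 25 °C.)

0.31 M

From the Nernst equation, log Q = n(E° − E)/0.0592 = 2(1.98 − 2.034)/0.0592 = -1.824, so Q = 0.0150.
With Q = [Ni²⁺]·[Ce³⁺]^2/[Ce⁴⁺]^2 and the known concentrations, [Ce⁴⁺]^2 in the denominator gives [Ce⁴⁺] = 0.31 M.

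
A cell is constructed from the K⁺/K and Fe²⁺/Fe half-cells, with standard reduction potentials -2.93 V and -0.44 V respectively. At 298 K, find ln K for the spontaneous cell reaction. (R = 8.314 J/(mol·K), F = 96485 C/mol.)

E°_cell = -0.44 − (-2.93) = 2.49 V, with n = 2 electrons transferred.
At equilibrium E = 0, so the Nernst equation gives ln K = nFE°/RT = (2)(96485)(2.49)/((8.314)(298)) = 193.94.

ln K = 193.9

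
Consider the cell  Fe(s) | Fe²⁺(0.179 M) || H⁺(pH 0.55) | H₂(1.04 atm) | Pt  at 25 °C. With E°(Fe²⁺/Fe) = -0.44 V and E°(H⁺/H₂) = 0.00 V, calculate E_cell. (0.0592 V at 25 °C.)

0.43 V

The hydrogen couple is the cathode, so E°_cell = 0.44 V; n = 2.
[H⁺] = 10^(−0.55) = 0.28 M, and Q = [Fe²⁺]·P(H₂) / [H⁺]^2 = 2.34.
E = E° − (0.0592/2) log Q = 0.44 − (0.0592/2)(0.370) = 0.429 V.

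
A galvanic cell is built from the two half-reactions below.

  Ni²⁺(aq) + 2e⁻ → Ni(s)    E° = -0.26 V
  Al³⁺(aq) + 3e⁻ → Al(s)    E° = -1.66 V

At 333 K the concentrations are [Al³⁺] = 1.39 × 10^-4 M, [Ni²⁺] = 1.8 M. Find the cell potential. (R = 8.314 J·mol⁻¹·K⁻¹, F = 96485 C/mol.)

The Ni²⁺/Ni couple has the higher reduction potential and acts as the cathode, so E°_cell = -0.26 − (-1.66) = 1.40 V.
Balancing electrons gives n = 6; the reaction quotient is Q = [Al³⁺]^2/[Ni²⁺]^3 = 3.31 × 10^-9.
E = E° − (RT/nF) ln Q = 1.40 − (8.314×333)/(6×96485) × (-19.525) = 1.400 + 0.093 = 1.493 V.

1.49 V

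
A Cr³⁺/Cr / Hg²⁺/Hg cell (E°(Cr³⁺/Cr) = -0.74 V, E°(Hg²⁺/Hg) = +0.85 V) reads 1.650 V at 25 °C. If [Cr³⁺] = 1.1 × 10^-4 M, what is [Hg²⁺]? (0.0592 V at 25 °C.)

From the Nernst equation, log Q = n(E° − E)/0.0592 = 6(1.59 − 1.650)/0.0592 = -6.081, so Q = 8.3 × 10^-7.
With Q = [Cr³⁺]^2/[Hg²⁺]^3 and the known concentrations, [Hg²⁺]^3 in the denominator gives [Hg²⁺] = 0.24 M.

0.24 M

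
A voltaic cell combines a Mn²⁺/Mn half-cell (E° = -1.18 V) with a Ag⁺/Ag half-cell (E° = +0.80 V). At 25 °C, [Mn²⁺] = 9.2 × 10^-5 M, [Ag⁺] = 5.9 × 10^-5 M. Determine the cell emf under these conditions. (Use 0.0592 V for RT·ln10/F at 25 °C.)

The Ag⁺/Ag couple has the higher reduction potential and acts as the cathode, so E°_cell = +0.80 − (-1.18) = 1.98 V.
Balancing electrons gives n = 2; the reaction quotient is Q = [Mn²⁺]/[Ag⁺]^2 = 2.64 × 10^4.
At 25 °C, E = E° − (0.0592/n) log Q = 1.98 − (0.0592/2)(4.422) = 1.980 − 0.131 = 1.849 V.

1.85 V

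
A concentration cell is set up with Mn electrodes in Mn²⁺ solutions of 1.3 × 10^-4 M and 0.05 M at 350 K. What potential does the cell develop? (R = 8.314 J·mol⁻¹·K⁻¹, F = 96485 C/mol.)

Both half-cells are Mn²⁺/Mn, so E°_cell = 0. The concentrated side is the cathode; the cell reaction moves Mn²⁺ from high to low concentration with n = 2.
Q = [Mn²⁺]_dilute/[Mn²⁺]_conc = 1.3 × 10^-4/0.05 = 0.00260.
E = 0 − (RT/nF) ln Q = −((8.314×350)/(2×96485))(-5.952) = 0.0898 V.

0.090 V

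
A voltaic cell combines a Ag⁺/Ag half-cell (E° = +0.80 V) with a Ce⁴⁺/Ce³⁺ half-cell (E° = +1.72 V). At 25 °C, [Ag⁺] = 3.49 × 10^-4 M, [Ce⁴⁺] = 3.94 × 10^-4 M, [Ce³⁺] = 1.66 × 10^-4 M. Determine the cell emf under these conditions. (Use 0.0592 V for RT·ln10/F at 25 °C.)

1.15 V

The Ce⁴⁺/Ce³⁺ couple has the higher reduction potential and acts as the cathode, so E°_cell = +1.72 − (+0.80) = 0.92 V.
Balancing electrons gives n = 1; the reaction quotient is Q = [Ag⁺]·[Ce³⁺]/[Ce⁴⁺] = 1.47 × 10^-4.
At 25 °C, E = E° − (0.0592/n) log Q = 0.92 − (0.0592/1)(-3.833) = 0.920 + 0.227 = 1.147 V.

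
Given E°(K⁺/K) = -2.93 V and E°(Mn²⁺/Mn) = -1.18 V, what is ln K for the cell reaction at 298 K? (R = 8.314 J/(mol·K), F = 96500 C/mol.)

E°_cell = -1.18 − (-2.93) = 1.75 V, with n = 2 electrons transferred.
At equilibrium E = 0, so the Nernst equation gives ln K = nFE°/RT = (2)(96500)(1.75)/((8.314)(298)) = 136.32.

ln K = 136.3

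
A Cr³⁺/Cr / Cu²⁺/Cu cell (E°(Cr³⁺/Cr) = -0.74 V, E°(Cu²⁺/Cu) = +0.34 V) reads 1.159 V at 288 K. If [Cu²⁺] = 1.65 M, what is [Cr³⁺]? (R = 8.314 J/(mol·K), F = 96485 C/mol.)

1.5 × 10^-4 M

From the Nernst equation, ln Q = nF(E° − E)/RT = 6×96485×(1.08 − 1.159)/(8.314×288) = -19.100, so Q = 5.07 × 10^-9.
With Q = [Cr³⁺]^2/[Cu²⁺]^3 and the known concentrations, [Cr³⁺]^2 in the numerator gives [Cr³⁺] = 1.5 × 10^-4 M.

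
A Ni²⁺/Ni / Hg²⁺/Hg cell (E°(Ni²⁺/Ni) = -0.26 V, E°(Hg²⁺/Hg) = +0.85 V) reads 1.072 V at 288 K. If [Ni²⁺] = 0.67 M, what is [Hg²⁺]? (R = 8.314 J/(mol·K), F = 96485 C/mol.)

0.031 M

From the Nernst equation, ln Q = nF(E° − E)/RT = 2×96485×(1.11 − 1.072)/(8.314×288) = 3.062, so Q = 21.4.
With Q = [Ni²⁺]/[Hg²⁺] and the known concentrations, [Hg²⁺] in the denominator gives [Hg²⁺] = 0.031 M.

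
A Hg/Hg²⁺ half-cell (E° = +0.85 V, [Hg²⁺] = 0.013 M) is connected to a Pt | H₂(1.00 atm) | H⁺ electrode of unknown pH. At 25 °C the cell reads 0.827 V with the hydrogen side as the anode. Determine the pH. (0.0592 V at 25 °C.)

pH = 0.55

E°_cell = 0.85 V and n = 2.
log Q = n(E° − E)/0.0592 = 2×(0.85 − 0.827)/0.0592 = 0.777.
With Q = [H⁺]^2 / ([Hg²⁺]·P(H₂)), solving for [H⁺] gives log[H⁺] = -0.555, so pH = 0.55.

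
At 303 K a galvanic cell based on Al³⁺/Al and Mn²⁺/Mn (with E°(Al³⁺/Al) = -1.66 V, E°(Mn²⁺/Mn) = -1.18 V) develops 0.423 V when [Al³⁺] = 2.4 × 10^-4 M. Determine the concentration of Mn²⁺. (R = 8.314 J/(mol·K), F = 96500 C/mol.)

From the Nernst equation, ln Q = nF(E° − E)/RT = 6×96500×(0.48 − 0.423)/(8.314×303) = 13.101, so Q = 4.89 × 10^5.
With Q = [Al³⁺]^2/[Mn²⁺]^3 and the known concentrations, [Mn²⁺]^3 in the denominator gives [Mn²⁺] = 4.9 × 10^-5 M.

4.9 × 10^-5 M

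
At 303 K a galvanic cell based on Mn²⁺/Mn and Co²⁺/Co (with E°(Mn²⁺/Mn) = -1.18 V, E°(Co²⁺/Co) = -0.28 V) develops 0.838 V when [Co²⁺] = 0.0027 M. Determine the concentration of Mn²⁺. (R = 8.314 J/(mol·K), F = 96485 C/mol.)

0.31 M

From the Nernst equation, ln Q = nF(E° − E)/RT = 2×96485×(0.90 − 0.838)/(8.314×303) = 4.749, so Q = 116.
With Q = [Mn²⁺]/[Co²⁺] and the known concentrations, [Mn²⁺] in the numerator gives [Mn²⁺] = 0.31 M.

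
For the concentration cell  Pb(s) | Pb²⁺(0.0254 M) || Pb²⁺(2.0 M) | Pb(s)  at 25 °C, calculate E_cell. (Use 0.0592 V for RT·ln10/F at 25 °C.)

Both half-cells are Pb²⁺/Pb, so E°_cell = 0. The concentrated side is the cathode; the cell reaction moves Pb²⁺ from high to low concentration with n = 2.
Q = [Pb²⁺]_dilute/[Pb²⁺]_conc = 0.0254/2.0 = 0.0127.
E = 0 − (0.0592/2) log Q = −(0.0592/2)(-1.896) = 0.0561 V.

0.056 V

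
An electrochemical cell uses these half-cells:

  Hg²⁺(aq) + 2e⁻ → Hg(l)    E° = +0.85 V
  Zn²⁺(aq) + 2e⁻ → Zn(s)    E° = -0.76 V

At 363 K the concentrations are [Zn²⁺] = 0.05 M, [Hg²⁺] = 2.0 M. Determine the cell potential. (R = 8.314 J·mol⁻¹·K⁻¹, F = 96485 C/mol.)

The Hg²⁺/Hg couple has the higher reduction potential and acts as the cathode, so E°_cell = +0.85 − (-0.76) = 1.61 V.
Balancing electrons gives n = 2; the reaction quotient is Q = [Zn²⁺]/[Hg²⁺] = 0.0250.
E = E° − (RT/nF) ln Q = 1.61 − (8.314×363)/(2×96485) × (-3.689) = 1.610 + 0.058 = 1.668 V.

1.67 V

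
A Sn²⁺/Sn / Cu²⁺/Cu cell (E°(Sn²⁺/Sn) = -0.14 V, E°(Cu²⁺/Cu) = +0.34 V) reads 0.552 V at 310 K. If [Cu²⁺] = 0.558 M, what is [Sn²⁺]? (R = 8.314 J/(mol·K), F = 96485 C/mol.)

From the Nernst equation, ln Q = nF(E° − E)/RT = 2×96485×(0.48 − 0.552)/(8.314×310) = -5.391, so Q = 0.00456.
With Q = [Sn²⁺]/[Cu²⁺] and the known concentrations, [Sn²⁺] in the numerator gives [Sn²⁺] = 0.0025 M.

0.0025 M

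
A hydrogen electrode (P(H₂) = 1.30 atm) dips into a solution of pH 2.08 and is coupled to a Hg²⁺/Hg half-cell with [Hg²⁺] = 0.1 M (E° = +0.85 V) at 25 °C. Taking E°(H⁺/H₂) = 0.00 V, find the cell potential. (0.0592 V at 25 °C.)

The Hg²⁺/Hg couple is the cathode, so E°_cell = 0.85 V; n = 2.
[H⁺] = 10^(−2.08) = 0.0083 M, and Q = [H⁺]^2 / ([Hg²⁺]·P(H₂)) = 5.32 × 10^-4.
E = E° − (0.0592/2) log Q = 0.85 − (0.0592/2)(-3.274) = 0.947 V.

0.95 V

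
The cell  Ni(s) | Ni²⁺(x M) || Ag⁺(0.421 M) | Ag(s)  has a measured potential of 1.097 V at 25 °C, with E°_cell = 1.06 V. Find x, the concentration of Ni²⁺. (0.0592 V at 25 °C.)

From the Nernst equation, log Q = n(E° − E)/0.0592 = 2(1.06 − 1.097)/0.0592 = -1.250, so Q = 0.0562.
With Q = [Ni²⁺]/[Ag⁺]^2 and the known concentrations, [Ni²⁺] in the numerator gives [Ni²⁺] = 0.01 M.

0.01 M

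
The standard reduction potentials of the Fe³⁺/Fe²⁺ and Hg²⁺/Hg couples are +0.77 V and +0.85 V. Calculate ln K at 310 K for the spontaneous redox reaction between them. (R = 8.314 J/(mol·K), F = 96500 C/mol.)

ln K = 6.0

E°_cell = +0.85 − (+0.77) = 0.08 V, with n = 2 electrons transferred.
At equilibrium E = 0, so the Nernst equation gives ln K = nFE°/RT = (2)(96500)(0.08)/((8.314)(310)) = 5.99.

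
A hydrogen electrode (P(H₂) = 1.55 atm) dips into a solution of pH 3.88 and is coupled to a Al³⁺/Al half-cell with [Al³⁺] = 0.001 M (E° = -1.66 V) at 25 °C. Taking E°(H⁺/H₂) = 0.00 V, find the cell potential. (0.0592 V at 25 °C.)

1.48 V

The hydrogen couple is the cathode, so E°_cell = 1.66 V; n = 6.
[H⁺] = 10^(−3.88) = 1.3 × 10^-4 M, and Q = [Al³⁺]^2·P(H₂)^3 / [H⁺]^6 = 7.1 × 10^17.
E = E° − (0.0592/6) log Q = 1.66 − (0.0592/6)(17.851) = 1.484 V.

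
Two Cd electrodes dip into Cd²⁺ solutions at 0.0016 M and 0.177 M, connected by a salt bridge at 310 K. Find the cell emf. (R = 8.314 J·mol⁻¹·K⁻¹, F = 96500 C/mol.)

0.063 V

Both half-cells are Cd²⁺/Cd, so E°_cell = 0. The concentrated side is the cathode; the cell reaction moves Cd²⁺ from high to low concentration with n = 2.
Q = [Cd²⁺]_dilute/[Cd²⁺]_conc = 0.0016/0.177 = 0.00904.
E = 0 − (RT/nF) ln Q = −((8.314×310)/(2×96500))(-4.706) = 0.0628 V.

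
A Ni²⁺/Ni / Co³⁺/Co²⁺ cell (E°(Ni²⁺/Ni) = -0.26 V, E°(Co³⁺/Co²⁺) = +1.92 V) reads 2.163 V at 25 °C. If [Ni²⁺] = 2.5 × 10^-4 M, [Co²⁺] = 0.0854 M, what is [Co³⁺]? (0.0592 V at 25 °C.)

7 × 10^-4 M

From the Nernst equation, log Q = n(E° − E)/0.0592 = 2(2.18 − 2.163)/0.0592 = 0.574, so Q = 3.75.
With Q = [Ni²⁺]·[Co²⁺]^2/[Co³⁺]^2 and the known concentrations, [Co³⁺]^2 in the denominator gives [Co³⁺] = 7 × 10^-4 M.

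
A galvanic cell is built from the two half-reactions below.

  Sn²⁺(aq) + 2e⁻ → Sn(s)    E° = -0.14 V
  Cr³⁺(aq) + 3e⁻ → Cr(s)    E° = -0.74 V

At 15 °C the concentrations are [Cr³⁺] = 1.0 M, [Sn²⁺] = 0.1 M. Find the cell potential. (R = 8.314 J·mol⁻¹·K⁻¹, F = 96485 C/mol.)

The Sn²⁺/Sn couple has the higher reduction potential and acts as the cathode, so E°_cell = -0.14 − (-0.74) = 0.60 V.
Balancing electrons gives n = 6; the reaction quotient is Q = [Cr³⁺]^2/[Sn²⁺]^3 = 1000.
E = E° − (RT/nF) ln Q = 0.60 − (8.314×288)/(6×96485) × (6.908) = 0.600 − 0.029 = 0.571 V.

0.571 V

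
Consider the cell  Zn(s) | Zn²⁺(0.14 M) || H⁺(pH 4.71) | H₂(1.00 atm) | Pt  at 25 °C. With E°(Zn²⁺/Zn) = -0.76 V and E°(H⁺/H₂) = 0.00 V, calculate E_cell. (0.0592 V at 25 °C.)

0.51 V

The hydrogen couple is the cathode, so E°_cell = 0.76 V; n = 2.
[H⁺] = 10^(−4.71) = 1.9 × 10^-5 M, and Q = [Zn²⁺]·P(H₂) / [H⁺]^2 = 3.68 × 10^8.
E = E° − (0.0592/2) log Q = 0.76 − (0.0592/2)(8.566) = 0.506 V.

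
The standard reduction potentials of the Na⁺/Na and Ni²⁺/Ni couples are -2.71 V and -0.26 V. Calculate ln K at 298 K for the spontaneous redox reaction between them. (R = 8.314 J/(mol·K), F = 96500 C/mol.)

E°_cell = -0.26 − (-2.71) = 2.45 V, with n = 2 electrons transferred.
At equilibrium E = 0, so the Nernst equation gives ln K = nFE°/RT = (2)(96500)(2.45)/((8.314)(298)) = 190.85.

ln K = 190.9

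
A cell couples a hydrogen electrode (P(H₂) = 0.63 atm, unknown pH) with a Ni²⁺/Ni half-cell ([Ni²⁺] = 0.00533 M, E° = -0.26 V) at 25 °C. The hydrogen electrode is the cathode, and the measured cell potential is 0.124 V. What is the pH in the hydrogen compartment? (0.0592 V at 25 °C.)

pH = 3.53

E°_cell = 0.26 V and n = 2.
log Q = n(E° − E)/0.0592 = 2×(0.26 − 0.124)/0.0592 = 4.595.
With Q = [Ni²⁺]·P(H₂) / [H⁺]^2, solving for [H⁺] gives log[H⁺] = -3.534, so pH = 3.53.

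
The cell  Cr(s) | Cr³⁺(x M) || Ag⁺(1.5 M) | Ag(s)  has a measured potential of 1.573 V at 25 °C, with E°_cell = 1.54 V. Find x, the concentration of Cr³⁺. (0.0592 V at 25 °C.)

From the Nernst equation, log Q = n(E° − E)/0.0592 = 3(1.54 − 1.573)/0.0592 = -1.672, so Q = 0.0213.
With Q = [Cr³⁺]/[Ag⁺]^3 and the known concentrations, [Cr³⁺] in the numerator gives [Cr³⁺] = 0.072 M.

0.072 M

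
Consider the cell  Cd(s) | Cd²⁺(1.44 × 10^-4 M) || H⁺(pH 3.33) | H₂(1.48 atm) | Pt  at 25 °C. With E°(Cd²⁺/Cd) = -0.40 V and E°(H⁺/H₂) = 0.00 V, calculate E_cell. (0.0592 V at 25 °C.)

The hydrogen couple is the cathode, so E°_cell = 0.40 V; n = 2.
[H⁺] = 10^(−3.33) = 4.7 × 10^-4 M, and Q = [Cd²⁺]·P(H₂) / [H⁺]^2 = 974.
E = E° − (0.0592/2) log Q = 0.40 − (0.0592/2)(2.989) = 0.312 V.

0.31 V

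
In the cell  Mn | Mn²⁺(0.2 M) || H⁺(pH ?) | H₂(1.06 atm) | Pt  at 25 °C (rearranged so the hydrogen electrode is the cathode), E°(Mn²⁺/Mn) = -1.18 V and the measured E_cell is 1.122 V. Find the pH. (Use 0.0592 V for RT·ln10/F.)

E°_cell = 1.18 V and n = 2.
log Q = n(E° − E)/0.0592 = 2×(1.18 − 1.122)/0.0592 = 1.959.
With Q = [Mn²⁺]·P(H₂) / [H⁺]^2, solving for [H⁺] gives log[H⁺] = -1.317, so pH = 1.32.

pH = 1.32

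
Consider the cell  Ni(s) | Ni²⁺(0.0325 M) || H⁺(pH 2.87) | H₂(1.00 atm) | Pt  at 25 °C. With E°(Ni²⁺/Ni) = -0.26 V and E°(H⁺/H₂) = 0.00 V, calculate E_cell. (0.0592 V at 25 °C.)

The hydrogen couple is the cathode, so E°_cell = 0.26 V; n = 2.
[H⁺] = 10^(−2.87) = 0.0013 M, and Q = [Ni²⁺]·P(H₂) / [H⁺]^2 = 1.79 × 10^4.
E = E° − (0.0592/2) log Q = 0.26 − (0.0592/2)(4.252) = 0.134 V.

0.13 V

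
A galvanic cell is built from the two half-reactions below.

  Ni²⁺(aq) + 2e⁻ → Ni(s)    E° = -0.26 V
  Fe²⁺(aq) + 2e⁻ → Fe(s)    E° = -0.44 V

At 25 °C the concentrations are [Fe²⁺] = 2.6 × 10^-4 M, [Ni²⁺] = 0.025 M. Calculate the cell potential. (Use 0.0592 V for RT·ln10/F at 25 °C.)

0.239 V

The Ni²⁺/Ni couple has the higher reduction potential and acts as the cathode, so E°_cell = -0.26 − (-0.44) = 0.18 V.
Balancing electrons gives n = 2; the reaction quotient is Q = [Fe²⁺]/[Ni²⁺] = 0.0104.
At 25 °C, E = E° − (0.0592/n) log Q = 0.18 − (0.0592/2)(-1.983) = 0.180 + 0.059 = 0.239 V.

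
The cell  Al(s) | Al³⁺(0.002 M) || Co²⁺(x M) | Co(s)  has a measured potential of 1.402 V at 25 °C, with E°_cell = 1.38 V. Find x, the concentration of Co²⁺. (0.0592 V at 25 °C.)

0.088 M

From the Nernst equation, log Q = n(E° − E)/0.0592 = 6(1.38 − 1.402)/0.0592 = -2.230, so Q = 0.00589.
With Q = [Al³⁺]^2/[Co²⁺]^3 and the known concentrations, [Co²⁺]^3 in the denominator gives [Co²⁺] = 0.088 M.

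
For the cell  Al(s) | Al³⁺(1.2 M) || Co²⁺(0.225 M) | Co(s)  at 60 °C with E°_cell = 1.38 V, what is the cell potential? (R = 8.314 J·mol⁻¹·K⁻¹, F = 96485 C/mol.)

1.36 V

Balancing electrons gives n = 6; the reaction quotient is Q = [Al³⁺]^2/[Co²⁺]^3 = 126.
E = E° − (RT/nF) ln Q = 1.38 − (8.314×333)/(6×96485) × (4.840) = 1.380 − 0.023 = 1.357 V.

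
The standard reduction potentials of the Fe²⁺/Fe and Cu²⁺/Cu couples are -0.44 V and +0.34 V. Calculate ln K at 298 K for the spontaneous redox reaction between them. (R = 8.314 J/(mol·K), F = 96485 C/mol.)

E°_cell = +0.34 − (-0.44) = 0.78 V, with n = 2 electrons transferred.
At equilibrium E = 0, so the Nernst equation gives ln K = nFE°/RT = (2)(96485)(0.78)/((8.314)(298)) = 60.75.

ln K = 60.8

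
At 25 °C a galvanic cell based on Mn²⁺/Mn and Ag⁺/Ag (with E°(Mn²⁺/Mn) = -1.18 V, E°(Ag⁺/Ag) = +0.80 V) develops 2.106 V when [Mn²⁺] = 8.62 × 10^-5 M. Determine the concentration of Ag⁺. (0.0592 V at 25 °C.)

1.2 M

From the Nernst equation, log Q = n(E° − E)/0.0592 = 2(1.98 − 2.106)/0.0592 = -4.257, so Q = 5.54 × 10^-5.
With Q = [Mn²⁺]/[Ag⁺]^2 and the known concentrations, [Ag⁺]^2 in the denominator gives [Ag⁺] = 1.2 M.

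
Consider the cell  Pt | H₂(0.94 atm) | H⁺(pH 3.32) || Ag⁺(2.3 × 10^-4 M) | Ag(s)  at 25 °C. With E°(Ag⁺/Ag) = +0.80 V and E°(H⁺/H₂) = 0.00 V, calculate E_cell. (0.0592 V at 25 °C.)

The Ag⁺/Ag couple is the cathode, so E°_cell = 0.80 V; n = 2.
[H⁺] = 10^(−3.32) = 4.8 × 10^-4 M, and Q = [H⁺]^2 / ([Ag⁺]^2·P(H₂)) = 4.61.
E = E° − (0.0592/2) log Q = 0.80 − (0.0592/2)(0.663) = 0.780 V.

0.78 V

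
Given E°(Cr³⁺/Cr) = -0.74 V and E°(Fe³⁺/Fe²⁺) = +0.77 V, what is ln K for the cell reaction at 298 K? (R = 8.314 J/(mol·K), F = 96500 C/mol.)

E°_cell = +0.77 − (-0.74) = 1.51 V, with n = 3 electrons transferred.
At equilibrium E = 0, so the Nernst equation gives ln K = nFE°/RT = (3)(96500)(1.51)/((8.314)(298)) = 176.44.

ln K = 176.4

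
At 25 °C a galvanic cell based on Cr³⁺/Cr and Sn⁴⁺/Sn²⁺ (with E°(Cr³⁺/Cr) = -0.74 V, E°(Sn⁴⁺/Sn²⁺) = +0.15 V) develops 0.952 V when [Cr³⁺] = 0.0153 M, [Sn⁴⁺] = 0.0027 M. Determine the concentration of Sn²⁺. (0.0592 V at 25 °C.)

From the Nernst equation, log Q = n(E° − E)/0.0592 = 6(0.89 − 0.952)/0.0592 = -6.284, so Q = 5.2 × 10^-7.
With Q = [Cr³⁺]^2·[Sn²⁺]^3/[Sn⁴⁺]^3 and the known concentrations, [Sn²⁺]^3 in the numerator gives [Sn²⁺] = 3.5 × 10^-4 M.

3.5 × 10^-4 M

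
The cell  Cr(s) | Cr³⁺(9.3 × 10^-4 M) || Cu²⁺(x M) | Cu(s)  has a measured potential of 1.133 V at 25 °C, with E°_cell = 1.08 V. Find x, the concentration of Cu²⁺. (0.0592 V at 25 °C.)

From the Nernst equation, log Q = n(E° − E)/0.0592 = 6(1.08 − 1.133)/0.0592 = -5.372, so Q = 4.25 × 10^-6.
With Q = [Cr³⁺]^2/[Cu²⁺]^3 and the known concentrations, [Cu²⁺]^3 in the denominator gives [Cu²⁺] = 0.59 M.

0.59 M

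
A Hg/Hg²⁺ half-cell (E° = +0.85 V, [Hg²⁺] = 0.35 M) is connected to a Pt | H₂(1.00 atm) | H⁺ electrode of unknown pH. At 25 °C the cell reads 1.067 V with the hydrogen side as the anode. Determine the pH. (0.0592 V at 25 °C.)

E°_cell = 0.85 V and n = 2.
log Q = n(E° − E)/0.0592 = 2×(0.85 − 1.067)/0.0592 = -7.331.
With Q = [H⁺]^2 / ([Hg²⁺]·P(H₂)), solving for [H⁺] gives log[H⁺] = -3.894, so pH = 3.89.

pH = 3.89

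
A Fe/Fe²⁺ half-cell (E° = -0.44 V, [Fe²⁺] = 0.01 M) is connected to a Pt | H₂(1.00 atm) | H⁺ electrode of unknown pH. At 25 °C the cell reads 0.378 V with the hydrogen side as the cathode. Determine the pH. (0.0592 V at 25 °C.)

E°_cell = 0.44 V and n = 2.
log Q = n(E° − E)/0.0592 = 2×(0.44 − 0.378)/0.0592 = 2.095.
With Q = [Fe²⁺]·P(H₂) / [H⁺]^2, solving for [H⁺] gives log[H⁺] = -2.047, so pH = 2.05.

pH = 2.05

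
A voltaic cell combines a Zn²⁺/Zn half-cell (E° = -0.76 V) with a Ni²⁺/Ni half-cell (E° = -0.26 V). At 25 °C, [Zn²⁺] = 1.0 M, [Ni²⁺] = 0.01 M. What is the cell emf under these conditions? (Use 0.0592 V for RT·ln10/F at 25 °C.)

The Ni²⁺/Ni couple has the higher reduction potential and acts as the cathode, so E°_cell = -0.26 − (-0.76) = 0.50 V.
Balancing electrons gives n = 2; the reaction quotient is Q = [Zn²⁺]/[Ni²⁺] = 100.
At 25 °C, E = E° − (0.0592/n) log Q = 0.50 − (0.0592/2)(2.000) = 0.500 − 0.059 = 0.441 V.

0.441 V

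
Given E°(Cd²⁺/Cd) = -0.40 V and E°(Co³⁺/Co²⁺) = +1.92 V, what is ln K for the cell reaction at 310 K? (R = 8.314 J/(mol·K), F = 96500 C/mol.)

E°_cell = +1.92 − (-0.40) = 2.32 V, with n = 2 electrons transferred.
At equilibrium E = 0, so the Nernst equation gives ln K = nFE°/RT = (2)(96500)(2.32)/((8.314)(310)) = 173.73.

ln K = 173.7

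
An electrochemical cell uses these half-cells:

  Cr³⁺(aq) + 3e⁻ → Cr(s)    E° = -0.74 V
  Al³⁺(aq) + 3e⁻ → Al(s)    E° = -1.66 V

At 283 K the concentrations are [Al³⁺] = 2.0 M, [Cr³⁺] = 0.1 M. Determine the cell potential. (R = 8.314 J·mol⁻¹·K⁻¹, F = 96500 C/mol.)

The Cr³⁺/Cr couple has the higher reduction potential and acts as the cathode, so E°_cell = -0.74 − (-1.66) = 0.92 V.
Balancing electrons gives n = 3; the reaction quotient is Q = [Al³⁺]/[Cr³⁺] = 20.0.
E = E° − (RT/nF) ln Q = 0.92 − (8.314×283)/(3×96500) × (2.996) = 0.920 − 0.024 = 0.896 V.

0.896 V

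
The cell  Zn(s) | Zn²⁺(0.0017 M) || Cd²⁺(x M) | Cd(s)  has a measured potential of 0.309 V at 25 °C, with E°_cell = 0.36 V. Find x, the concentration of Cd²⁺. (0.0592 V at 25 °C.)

From the Nernst equation, log Q = n(E° − E)/0.0592 = 2(0.36 − 0.309)/0.0592 = 1.723, so Q = 52.8.
With Q = [Zn²⁺]/[Cd²⁺] and the known concentrations, [Cd²⁺] in the denominator gives [Cd²⁺] = 3.2 × 10^-5 M.

3.2 × 10^-5 M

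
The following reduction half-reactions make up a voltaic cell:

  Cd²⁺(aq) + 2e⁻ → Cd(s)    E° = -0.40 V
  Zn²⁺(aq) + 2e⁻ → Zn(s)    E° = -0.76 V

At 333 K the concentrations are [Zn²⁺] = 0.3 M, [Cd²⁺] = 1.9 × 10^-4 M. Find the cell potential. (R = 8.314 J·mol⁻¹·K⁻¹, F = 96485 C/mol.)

0.254 V

The Cd²⁺/Cd couple has the higher reduction potential and acts as the cathode, so E°_cell = -0.40 − (-0.76) = 0.36 V.
Balancing electrons gives n = 2; the reaction quotient is Q = [Zn²⁺]/[Cd²⁺] = 1580.
E = E° − (RT/nF) ln Q = 0.36 − (8.314×333)/(2×96485) × (7.365) = 0.360 − 0.106 = 0.254 V.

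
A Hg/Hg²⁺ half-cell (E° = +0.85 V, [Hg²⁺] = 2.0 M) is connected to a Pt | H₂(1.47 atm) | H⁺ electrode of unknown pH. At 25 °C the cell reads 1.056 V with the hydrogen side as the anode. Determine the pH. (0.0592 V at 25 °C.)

E°_cell = 0.85 V and n = 2.
log Q = n(E° − E)/0.0592 = 2×(0.85 − 1.056)/0.0592 = -6.959.
With Q = [H⁺]^2 / ([Hg²⁺]·P(H₂)), solving for [H⁺] gives log[H⁺] = -3.246, so pH = 3.25.

pH = 3.25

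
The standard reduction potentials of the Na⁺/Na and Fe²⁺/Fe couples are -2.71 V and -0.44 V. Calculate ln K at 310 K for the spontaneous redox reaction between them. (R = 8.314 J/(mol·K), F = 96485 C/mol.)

ln K = 170.0

E°_cell = -0.44 − (-2.71) = 2.27 V, with n = 2 electrons transferred.
At equilibrium E = 0, so the Nernst equation gives ln K = nFE°/RT = (2)(96485)(2.27)/((8.314)(310)) = 169.96.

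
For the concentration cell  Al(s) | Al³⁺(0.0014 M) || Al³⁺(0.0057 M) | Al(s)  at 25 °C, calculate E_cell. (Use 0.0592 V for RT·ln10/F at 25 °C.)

Both half-cells are Al³⁺/Al, so E°_cell = 0. The concentrated side is the cathode; the cell reaction moves Al³⁺ from high to low concentration with n = 3.
Q = [Al³⁺]_dilute/[Al³⁺]_conc = 0.0014/0.0057 = 0.246.
E = 0 − (0.0592/3) log Q = −(0.0592/3)(-0.610) = 0.0120 V.

0.012 V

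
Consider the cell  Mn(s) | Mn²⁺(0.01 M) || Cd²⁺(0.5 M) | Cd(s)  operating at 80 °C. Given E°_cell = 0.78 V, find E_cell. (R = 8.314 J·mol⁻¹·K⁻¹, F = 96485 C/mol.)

Balancing electrons gives n = 2; the reaction quotient is Q = [Mn²⁺]/[Cd²⁺] = 0.0200.
E = E° − (RT/nF) ln Q = 0.78 − (8.314×353)/(2×96485) × (-3.912) = 0.780 + 0.059 = 0.839 V.

0.839 V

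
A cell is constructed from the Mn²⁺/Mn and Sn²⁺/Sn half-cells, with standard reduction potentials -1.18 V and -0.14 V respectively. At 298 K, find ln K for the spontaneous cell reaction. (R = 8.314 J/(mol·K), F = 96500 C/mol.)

E°_cell = -0.14 − (-1.18) = 1.04 V, with n = 2 electrons transferred.
At equilibrium E = 0, so the Nernst equation gives ln K = nFE°/RT = (2)(96500)(1.04)/((8.314)(298)) = 81.01.

ln K = 81.0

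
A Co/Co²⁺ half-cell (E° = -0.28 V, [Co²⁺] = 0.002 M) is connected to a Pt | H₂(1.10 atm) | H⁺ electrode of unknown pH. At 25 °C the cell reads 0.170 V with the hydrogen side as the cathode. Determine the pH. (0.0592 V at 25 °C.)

pH = 3.19

E°_cell = 0.28 V and n = 2.
log Q = n(E° − E)/0.0592 = 2×(0.28 − 0.170)/0.0592 = 3.716.
With Q = [Co²⁺]·P(H₂) / [H⁺]^2, solving for [H⁺] gives log[H⁺] = -3.187, so pH = 3.19.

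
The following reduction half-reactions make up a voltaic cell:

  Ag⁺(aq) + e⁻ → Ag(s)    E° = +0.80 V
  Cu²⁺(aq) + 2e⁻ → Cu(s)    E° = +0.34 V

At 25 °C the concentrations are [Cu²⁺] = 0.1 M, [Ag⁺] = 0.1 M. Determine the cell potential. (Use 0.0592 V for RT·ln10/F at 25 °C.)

0.430 V

The Ag⁺/Ag couple has the higher reduction potential and acts as the cathode, so E°_cell = +0.80 − (+0.34) = 0.46 V.
Balancing electrons gives n = 2; the reaction quotient is Q = [Cu²⁺]/[Ag⁺]^2 = 10.0.
At 25 °C, E = E° − (0.0592/n) log Q = 0.46 − (0.0592/2)(1.000) = 0.460 − 0.030 = 0.430 V.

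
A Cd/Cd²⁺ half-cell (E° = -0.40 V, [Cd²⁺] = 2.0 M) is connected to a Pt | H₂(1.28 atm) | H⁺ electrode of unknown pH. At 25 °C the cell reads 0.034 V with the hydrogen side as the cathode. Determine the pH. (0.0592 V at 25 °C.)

E°_cell = 0.40 V and n = 2.
log Q = n(E° − E)/0.0592 = 2×(0.40 − 0.034)/0.0592 = 12.365.
With Q = [Cd²⁺]·P(H₂) / [H⁺]^2, solving for [H⁺] gives log[H⁺] = -5.978, so pH = 5.98.

pH = 5.98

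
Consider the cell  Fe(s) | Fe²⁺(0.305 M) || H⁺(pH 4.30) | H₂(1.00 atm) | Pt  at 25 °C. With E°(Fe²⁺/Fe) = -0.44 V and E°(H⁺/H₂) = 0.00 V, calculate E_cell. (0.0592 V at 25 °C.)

The hydrogen couple is the cathode, so E°_cell = 0.44 V; n = 2.
[H⁺] = 10^(−4.30) = 5 × 10^-5 M, and Q = [Fe²⁺]·P(H₂) / [H⁺]^2 = 1.21 × 10^8.
E = E° − (0.0592/2) log Q = 0.44 − (0.0592/2)(8.084) = 0.201 V.

0.20 V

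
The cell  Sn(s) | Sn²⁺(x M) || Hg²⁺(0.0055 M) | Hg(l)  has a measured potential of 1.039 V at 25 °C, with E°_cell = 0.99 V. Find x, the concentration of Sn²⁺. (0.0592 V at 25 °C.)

From the Nernst equation, log Q = n(E° − E)/0.0592 = 2(0.99 − 1.039)/0.0592 = -1.655, so Q = 0.0221.
With Q = [Sn²⁺]/[Hg²⁺] and the known concentrations, [Sn²⁺] in the numerator gives [Sn²⁺] = 1.2 × 10^-4 M.

1.2 × 10^-4 M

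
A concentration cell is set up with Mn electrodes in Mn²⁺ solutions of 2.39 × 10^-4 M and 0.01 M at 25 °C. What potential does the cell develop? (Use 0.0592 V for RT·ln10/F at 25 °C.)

0.048 V

Both half-cells are Mn²⁺/Mn, so E°_cell = 0. The concentrated side is the cathode; the cell reaction moves Mn²⁺ from high to low concentration with n = 2.
Q = [Mn²⁺]_dilute/[Mn²⁺]_conc = 2.39 × 10^-4/0.01 = 0.0239.
E = 0 − (0.0592/2) log Q = −(0.0592/2)(-1.622) = 0.0480 V.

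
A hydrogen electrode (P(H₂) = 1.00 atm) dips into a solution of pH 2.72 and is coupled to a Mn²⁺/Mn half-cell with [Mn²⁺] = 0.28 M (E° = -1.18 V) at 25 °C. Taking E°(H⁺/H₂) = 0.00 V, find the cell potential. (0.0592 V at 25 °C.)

1.04 V

The hydrogen couple is the cathode, so E°_cell = 1.18 V; n = 2.
[H⁺] = 10^(−2.72) = 0.0019 M, and Q = [Mn²⁺]·P(H₂) / [H⁺]^2 = 7.71 × 10^4.
E = E° − (0.0592/2) log Q = 1.18 − (0.0592/2)(4.887) = 1.035 V.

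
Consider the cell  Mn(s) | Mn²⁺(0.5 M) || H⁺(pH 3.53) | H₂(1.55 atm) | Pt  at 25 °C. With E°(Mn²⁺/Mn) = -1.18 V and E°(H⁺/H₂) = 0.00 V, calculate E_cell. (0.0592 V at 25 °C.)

The hydrogen couple is the cathode, so E°_cell = 1.18 V; n = 2.
[H⁺] = 10^(−3.53) = 3 × 10^-4 M, and Q = [Mn²⁺]·P(H₂) / [H⁺]^2 = 8.9 × 10^6.
E = E° − (0.0592/2) log Q = 1.18 − (0.0592/2)(6.949) = 0.974 V.

0.97 V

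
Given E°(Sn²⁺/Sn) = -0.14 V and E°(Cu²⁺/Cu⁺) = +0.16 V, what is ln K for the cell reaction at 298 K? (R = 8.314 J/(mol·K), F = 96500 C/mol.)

E°_cell = +0.16 − (-0.14) = 0.30 V, with n = 2 electrons transferred.
At equilibrium E = 0, so the Nernst equation gives ln K = nFE°/RT = (2)(96500)(0.30)/((8.314)(298)) = 23.37.

ln K = 23.4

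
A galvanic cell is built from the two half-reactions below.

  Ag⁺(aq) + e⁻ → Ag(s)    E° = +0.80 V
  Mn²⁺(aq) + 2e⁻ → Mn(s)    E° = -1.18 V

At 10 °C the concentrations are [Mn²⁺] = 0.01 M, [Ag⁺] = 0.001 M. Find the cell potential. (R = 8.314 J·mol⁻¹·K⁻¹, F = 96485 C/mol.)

The Ag⁺/Ag couple has the higher reduction potential and acts as the cathode, so E°_cell = +0.80 − (-1.18) = 1.98 V.
Balancing electrons gives n = 2; the reaction quotient is Q = [Mn²⁺]/[Ag⁺]^2 = 1 × 10^4.
E = E° − (RT/nF) ln Q = 1.98 − (8.314×283)/(2×96485) × (9.210) = 1.980 − 0.112 = 1.868 V.

1.87 V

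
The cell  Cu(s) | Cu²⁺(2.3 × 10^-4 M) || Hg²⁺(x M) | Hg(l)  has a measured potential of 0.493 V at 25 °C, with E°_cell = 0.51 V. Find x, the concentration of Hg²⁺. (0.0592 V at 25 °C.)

6.1 × 10^-5 M

From the Nernst equation, log Q = n(E° − E)/0.0592 = 2(0.51 − 0.493)/0.0592 = 0.574, so Q = 3.75.
With Q = [Cu²⁺]/[Hg²⁺] and the known concentrations, [Hg²⁺] in the denominator gives [Hg²⁺] = 6.1 × 10^-5 M.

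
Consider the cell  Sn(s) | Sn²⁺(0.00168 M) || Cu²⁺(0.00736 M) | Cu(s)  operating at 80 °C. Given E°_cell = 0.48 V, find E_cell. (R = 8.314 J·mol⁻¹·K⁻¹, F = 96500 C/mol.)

Balancing electrons gives n = 2; the reaction quotient is Q = [Sn²⁺]/[Cu²⁺] = 0.228.
E = E° − (RT/nF) ln Q = 0.48 − (8.314×353)/(2×96500) × (-1.477) = 0.480 + 0.022 = 0.502 V.

0.502 V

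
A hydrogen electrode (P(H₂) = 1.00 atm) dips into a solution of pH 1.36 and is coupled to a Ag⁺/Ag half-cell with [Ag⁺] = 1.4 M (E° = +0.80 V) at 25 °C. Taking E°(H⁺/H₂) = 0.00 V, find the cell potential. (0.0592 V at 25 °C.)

0.89 V

The Ag⁺/Ag couple is the cathode, so E°_cell = 0.80 V; n = 2.
[H⁺] = 10^(−1.36) = 0.044 M, and Q = [H⁺]^2 / ([Ag⁺]^2·P(H₂)) = 9.72 × 10^-4.
E = E° − (0.0592/2) log Q = 0.80 − (0.0592/2)(-3.012) = 0.889 V.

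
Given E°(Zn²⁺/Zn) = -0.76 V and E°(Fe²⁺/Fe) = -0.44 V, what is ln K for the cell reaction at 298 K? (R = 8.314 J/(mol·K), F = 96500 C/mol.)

ln K = 24.9

E°_cell = -0.44 − (-0.76) = 0.32 V, with n = 2 electrons transferred.
At equilibrium E = 0, so the Nernst equation gives ln K = nFE°/RT = (2)(96500)(0.32)/((8.314)(298)) = 24.93.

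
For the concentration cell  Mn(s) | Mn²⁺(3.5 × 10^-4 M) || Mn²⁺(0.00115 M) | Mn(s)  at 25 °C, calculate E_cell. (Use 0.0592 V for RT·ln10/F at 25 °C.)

0.015 V

Both half-cells are Mn²⁺/Mn, so E°_cell = 0. The concentrated side is the cathode; the cell reaction moves Mn²⁺ from high to low concentration with n = 2.
Q = [Mn²⁺]_dilute/[Mn²⁺]_conc = 3.5 × 10^-4/0.00115 = 0.304.
E = 0 − (0.0592/2) log Q = −(0.0592/2)(-0.517) = 0.0153 V.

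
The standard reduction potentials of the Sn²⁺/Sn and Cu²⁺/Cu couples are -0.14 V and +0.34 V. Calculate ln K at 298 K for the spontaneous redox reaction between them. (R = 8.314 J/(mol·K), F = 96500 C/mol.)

ln K = 37.4

E°_cell = +0.34 − (-0.14) = 0.48 V, with n = 2 electrons transferred.
At equilibrium E = 0, so the Nernst equation gives ln K = nFE°/RT = (2)(96500)(0.48)/((8.314)(298)) = 37.39.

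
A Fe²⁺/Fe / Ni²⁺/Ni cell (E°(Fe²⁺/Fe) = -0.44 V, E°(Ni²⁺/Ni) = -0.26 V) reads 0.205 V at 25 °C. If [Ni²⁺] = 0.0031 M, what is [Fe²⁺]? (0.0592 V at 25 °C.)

From the Nernst equation, log Q = n(E° − E)/0.0592 = 2(0.18 − 0.205)/0.0592 = -0.845, so Q = 0.143.
With Q = [Fe²⁺]/[Ni²⁺] and the known concentrations, [Fe²⁺] in the numerator gives [Fe²⁺] = 4.4 × 10^-4 M.

4.4 × 10^-4 M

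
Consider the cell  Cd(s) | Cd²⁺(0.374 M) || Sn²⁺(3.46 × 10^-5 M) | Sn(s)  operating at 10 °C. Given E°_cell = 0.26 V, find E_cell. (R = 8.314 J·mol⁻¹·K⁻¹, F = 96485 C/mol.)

0.147 V

Balancing electrons gives n = 2; the reaction quotient is Q = [Cd²⁺]/[Sn²⁺] = 1.08 × 10^4.
E = E° − (RT/nF) ln Q = 0.26 − (8.314×283)/(2×96485) × (9.288) = 0.260 − 0.113 = 0.147 V.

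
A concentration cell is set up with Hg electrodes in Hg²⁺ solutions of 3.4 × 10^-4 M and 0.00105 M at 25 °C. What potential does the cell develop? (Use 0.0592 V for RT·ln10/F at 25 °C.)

0.015 V

Both half-cells are Hg²⁺/Hg, so E°_cell = 0. The concentrated side is the cathode; the cell reaction moves Hg²⁺ from high to low concentration with n = 2.
Q = [Hg²⁺]_dilute/[Hg²⁺]_conc = 3.4 × 10^-4/0.00105 = 0.324.
E = 0 − (0.0592/2) log Q = −(0.0592/2)(-0.490) = 0.0145 V.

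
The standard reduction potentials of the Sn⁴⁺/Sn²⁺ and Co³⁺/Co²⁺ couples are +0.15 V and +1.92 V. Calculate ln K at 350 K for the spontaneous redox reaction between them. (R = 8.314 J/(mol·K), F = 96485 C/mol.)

E°_cell = +1.92 − (+0.15) = 1.77 V, with n = 2 electrons transferred.
At equilibrium E = 0, so the Nernst equation gives ln K = nFE°/RT = (2)(96485)(1.77)/((8.314)(350)) = 117.38.

ln K = 117.4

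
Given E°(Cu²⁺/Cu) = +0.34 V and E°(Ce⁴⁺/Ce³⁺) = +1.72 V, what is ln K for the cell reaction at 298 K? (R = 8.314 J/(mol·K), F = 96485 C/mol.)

E°_cell = +1.72 − (+0.34) = 1.38 V, with n = 2 electrons transferred.
At equilibrium E = 0, so the Nernst equation gives ln K = nFE°/RT = (2)(96485)(1.38)/((8.314)(298)) = 107.48.

ln K = 107.5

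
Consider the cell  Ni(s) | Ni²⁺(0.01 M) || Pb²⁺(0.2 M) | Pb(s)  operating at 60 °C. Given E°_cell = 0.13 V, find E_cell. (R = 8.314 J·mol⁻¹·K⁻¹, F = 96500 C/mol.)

0.173 V

Balancing electrons gives n = 2; the reaction quotient is Q = [Ni²⁺]/[Pb²⁺] = 0.0500.
E = E° − (RT/nF) ln Q = 0.13 − (8.314×333)/(2×96500) × (-2.996) = 0.130 + 0.043 = 0.173 V.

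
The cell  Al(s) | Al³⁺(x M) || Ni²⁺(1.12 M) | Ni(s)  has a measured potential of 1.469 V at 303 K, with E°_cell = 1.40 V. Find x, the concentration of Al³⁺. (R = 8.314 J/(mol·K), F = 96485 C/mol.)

From the Nernst equation, ln Q = nF(E° − E)/RT = 6×96485×(1.40 − 1.469)/(8.314×303) = -15.857, so Q = 1.3 × 10^-7.
With Q = [Al³⁺]^2/[Ni²⁺]^3 and the known concentrations, [Al³⁺]^2 in the numerator gives [Al³⁺] = 4.3 × 10^-4 M.

4.3 × 10^-4 M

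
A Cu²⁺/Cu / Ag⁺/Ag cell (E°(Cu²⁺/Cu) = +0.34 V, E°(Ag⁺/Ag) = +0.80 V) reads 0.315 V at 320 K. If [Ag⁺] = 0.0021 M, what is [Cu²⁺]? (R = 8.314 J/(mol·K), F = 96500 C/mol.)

0.16 M

From the Nernst equation, ln Q = nF(E° − E)/RT = 2×96500×(0.46 − 0.315)/(8.314×320) = 10.519, so Q = 3.7 × 10^4.
With Q = [Cu²⁺]/[Ag⁺]^2 and the known concentrations, [Cu²⁺] in the numerator gives [Cu²⁺] = 0.16 M.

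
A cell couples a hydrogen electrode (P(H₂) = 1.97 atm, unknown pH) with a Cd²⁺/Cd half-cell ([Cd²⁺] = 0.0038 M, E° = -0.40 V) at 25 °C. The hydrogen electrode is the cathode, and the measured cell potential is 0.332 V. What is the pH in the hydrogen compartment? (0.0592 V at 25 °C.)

pH = 2.21

E°_cell = 0.40 V and n = 2.
log Q = n(E° − E)/0.0592 = 2×(0.40 − 0.332)/0.0592 = 2.297.
With Q = [Cd²⁺]·P(H₂) / [H⁺]^2, solving for [H⁺] gives log[H⁺] = -2.212, so pH = 2.21.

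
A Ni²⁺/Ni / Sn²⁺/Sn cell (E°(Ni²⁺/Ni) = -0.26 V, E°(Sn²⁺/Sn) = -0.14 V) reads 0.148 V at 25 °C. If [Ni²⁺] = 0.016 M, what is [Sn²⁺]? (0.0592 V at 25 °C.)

From the Nernst equation, log Q = n(E° − E)/0.0592 = 2(0.12 − 0.148)/0.0592 = -0.946, so Q = 0.113.
With Q = [Ni²⁺]/[Sn²⁺] and the known concentrations, [Sn²⁺] in the denominator gives [Sn²⁺] = 0.14 M.

0.14 M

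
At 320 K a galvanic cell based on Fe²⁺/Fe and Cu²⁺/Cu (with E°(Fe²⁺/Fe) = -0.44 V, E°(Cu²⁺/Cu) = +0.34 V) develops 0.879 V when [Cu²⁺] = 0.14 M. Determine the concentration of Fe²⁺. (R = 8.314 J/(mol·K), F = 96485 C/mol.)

From the Nernst equation, ln Q = nF(E° − E)/RT = 2×96485×(0.78 − 0.879)/(8.314×320) = -7.181, so Q = 7.61 × 10^-4.
With Q = [Fe²⁺]/[Cu²⁺] and the known concentrations, [Fe²⁺] in the numerator gives [Fe²⁺] = 1.1 × 10^-4 M.

1.1 × 10^-4 M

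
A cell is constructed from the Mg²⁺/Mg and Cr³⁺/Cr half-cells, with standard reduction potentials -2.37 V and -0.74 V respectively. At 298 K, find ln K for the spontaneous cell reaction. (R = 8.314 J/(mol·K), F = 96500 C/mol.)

ln K = 380.9

E°_cell = -0.74 − (-2.37) = 1.63 V, with n = 6 electrons transferred.
At equilibrium E = 0, so the Nernst equation gives ln K = nFE°/RT = (6)(96500)(1.63)/((8.314)(298)) = 380.93.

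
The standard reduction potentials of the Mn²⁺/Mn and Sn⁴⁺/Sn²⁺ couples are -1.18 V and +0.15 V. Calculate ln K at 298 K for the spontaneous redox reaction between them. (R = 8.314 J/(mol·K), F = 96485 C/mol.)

E°_cell = +0.15 − (-1.18) = 1.33 V, with n = 2 electrons transferred.
At equilibrium E = 0, so the Nernst equation gives ln K = nFE°/RT = (2)(96485)(1.33)/((8.314)(298)) = 103.59.

ln K = 103.6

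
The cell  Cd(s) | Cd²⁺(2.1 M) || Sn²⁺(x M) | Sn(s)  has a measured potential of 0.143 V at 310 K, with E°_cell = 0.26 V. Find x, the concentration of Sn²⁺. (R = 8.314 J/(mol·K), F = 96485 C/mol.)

From the Nernst equation, ln Q = nF(E° − E)/RT = 2×96485×(0.26 − 0.143)/(8.314×310) = 8.760, so Q = 6370.
With Q = [Cd²⁺]/[Sn²⁺] and the known concentrations, [Sn²⁺] in the denominator gives [Sn²⁺] = 3.3 × 10^-4 M.

3.3 × 10^-4 M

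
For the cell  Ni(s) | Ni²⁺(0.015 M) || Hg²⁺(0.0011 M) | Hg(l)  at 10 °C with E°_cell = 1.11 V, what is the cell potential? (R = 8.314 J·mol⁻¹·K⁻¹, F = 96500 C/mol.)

1.08 V

Balancing electrons gives n = 2; the reaction quotient is Q = [Ni²⁺]/[Hg²⁺] = 13.6.
E = E° − (RT/nF) ln Q = 1.11 − (8.314×283)/(2×96500) × (2.613) = 1.110 − 0.032 = 1.078 V.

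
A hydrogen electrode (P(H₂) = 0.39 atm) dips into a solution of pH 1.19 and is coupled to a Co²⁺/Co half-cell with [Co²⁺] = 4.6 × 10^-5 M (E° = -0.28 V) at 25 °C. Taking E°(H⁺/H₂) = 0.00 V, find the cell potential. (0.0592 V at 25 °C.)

0.35 V

The hydrogen couple is the cathode, so E°_cell = 0.28 V; n = 2.
[H⁺] = 10^(−1.19) = 0.065 M, and Q = [Co²⁺]·P(H₂) / [H⁺]^2 = 0.00430.
E = E° − (0.0592/2) log Q = 0.28 − (0.0592/2)(-2.366) = 0.350 V.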